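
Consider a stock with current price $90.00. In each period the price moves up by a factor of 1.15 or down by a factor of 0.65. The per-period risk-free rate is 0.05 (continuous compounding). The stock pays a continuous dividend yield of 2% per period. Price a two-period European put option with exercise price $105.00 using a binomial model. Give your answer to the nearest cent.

Per-period risk-free factor R = e^0.05 = 1.0513; dividend-adjusted growth = e^(0.05−0.02) = 1.0305.
Risk-neutral probability p = (1.0305 − 0.65)/(1.15 − 0.65) = 0.3805/0.5000 = 0.7609
Terminal stock prices: S_uu = 119, S_ud = 67.27, S_dd = 38.03
Terminal payoffs (K − S): max(-14.02, 0) = 0, max(37.73, 0) = 37.73, max(66.97, 0) = 66.97
Node u (S = 103.5): V_u = e^(−0.05)·[0.7609·0.0000 + 0.2391·37.7250] = 8.5798
Node d (S = 58.5): V_d = e^(−0.05)·[0.7609·37.7250 + 0.2391·66.9750] = 42.5375
Node 0 (S = 90): V_0 = e^(−0.05)·[0.7609·8.5798 + 0.2391·42.5375] = 15.8844

$15.88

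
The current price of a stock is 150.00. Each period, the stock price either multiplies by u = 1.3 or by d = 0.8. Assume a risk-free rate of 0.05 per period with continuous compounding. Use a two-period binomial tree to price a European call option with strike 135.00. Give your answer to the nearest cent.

Risk-neutral probability p = (e^0.05 − 0.8)/(1.3 − 0.8) = 0.2513/0.5000 = 0.5025
Terminal stock prices: S_uu = 253.5, S_ud = 156, S_dd = 96
Terminal payoffs (S − K): max(118.5, 0) = 118.5, max(21, 0) = 21, max(-39, 0) = 0
Node u (S = 195): V_u = e^(−0.05)·[0.5025·118.5000 + 0.4975·21.0000] = 66.5840
Node d (S = 120): V_d = e^(−0.05)·[0.5025·21.0000 + 0.4975·0.0000] = 10.0387
Node 0 (S = 150): V_0 = e^(−0.05)·[0.5025·66.5840 + 0.4975·10.0387] = 36.5796

36.58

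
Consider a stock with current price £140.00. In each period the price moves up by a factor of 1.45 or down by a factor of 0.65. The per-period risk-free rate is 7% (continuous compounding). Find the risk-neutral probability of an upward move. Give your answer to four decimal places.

Risk-neutral probability p = (e^0.07 − 0.65)/(1.45 − 0.65) = 0.4225/0.8000 = 0.5281

p = 0.5281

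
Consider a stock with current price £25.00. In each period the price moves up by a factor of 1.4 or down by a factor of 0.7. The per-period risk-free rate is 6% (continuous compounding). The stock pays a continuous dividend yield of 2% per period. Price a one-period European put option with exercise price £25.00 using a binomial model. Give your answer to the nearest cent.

Per-period risk-free factor R = e^0.06 = 1.0618; dividend-adjusted growth = e^(0.06−0.02) = 1.0408.
Risk-neutral probability p = (1.0408 − 0.7)/(1.4 − 0.7) = 0.3408/0.7000 = 0.4869
Terminal stock prices: S_u = 35, S_d = 17.5
Terminal payoffs (K − S): max(-10, 0) = 0, max(7.5, 0) = 7.5
Node 0 (S = 25): V_0 = e^(−0.06)·[0.4869·0.0000 + 0.5131·7.5000] = 3.6243

£3.62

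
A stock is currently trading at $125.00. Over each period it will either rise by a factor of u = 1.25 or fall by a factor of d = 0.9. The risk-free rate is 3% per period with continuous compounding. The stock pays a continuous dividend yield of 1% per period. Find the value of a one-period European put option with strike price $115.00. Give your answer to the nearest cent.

Per-period risk-free factor R = e^0.03 = 1.0305; dividend-adjusted growth = e^(0.03−0.01) = 1.0202.
Risk-neutral probability p = (1.0202 − 0.9)/(1.25 − 0.9) = 0.1202/0.3500 = 0.3434
Terminal stock prices: S_u = 156.2, S_d = 112.5
Terminal payoffs (K − S): max(-41.25, 0) = 0, max(2.5, 0) = 2.5
Node 0 (S = 125): V_0 = e^(−0.03)·[0.3434·0.0000 + 0.6566·2.5000] = 1.5929

$1.59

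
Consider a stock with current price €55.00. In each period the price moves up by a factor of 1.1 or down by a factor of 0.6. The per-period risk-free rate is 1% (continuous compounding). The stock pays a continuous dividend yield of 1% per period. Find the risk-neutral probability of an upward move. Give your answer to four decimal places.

p = 0.8000

Per-period risk-free factor R = e^0.01 = 1.0101; dividend-adjusted growth = e^(0.01−0.01) = 1.0000.
Risk-neutral probability p = (1.0000 − 0.6)/(1.1 − 0.6) = 0.4000/0.5000 = 0.8000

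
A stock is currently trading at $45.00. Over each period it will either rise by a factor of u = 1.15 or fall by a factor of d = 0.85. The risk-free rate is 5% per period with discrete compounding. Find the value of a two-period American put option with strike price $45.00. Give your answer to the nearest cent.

$2.35

Risk-neutral probability p = (1 + 0.05 − 0.85)/(1.15 − 0.85) = 0.2000/0.3000 = 0.6667
Terminal stock prices: S_uu = 59.51, S_ud = 43.99, S_dd = 32.51
Terminal payoffs (K − S): max(-14.51, 0) = 0, max(1.013, 0) = 1.013, max(12.49, 0) = 12.49
Node u (S = 51.75): continuation = 1/1.05·[0.6667·0.0000 + 0.3333·1.0125] = 0.3214; exercise value = 0.0000 ≤ continuation, so V_u = 0.3214
Node d (S = 38.25): continuation = 1/1.05·[0.6667·1.0125 + 0.3333·12.4875] = 4.6071; exercise value = 6.7500 > continuation, so V_d = 6.7500 (exercise)
Node 0 (S = 45): continuation = 1/1.05·[0.6667·0.3214 + 0.3333·6.7500] = 2.3469; exercise value = 0.0000 ≤ continuation, so V_0 = 2.3469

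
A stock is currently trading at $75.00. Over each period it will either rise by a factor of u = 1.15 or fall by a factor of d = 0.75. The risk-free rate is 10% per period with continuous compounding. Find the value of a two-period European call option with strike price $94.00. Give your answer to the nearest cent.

Risk-neutral probability p = (e^0.1 − 0.75)/(1.15 − 0.75) = 0.3552/0.4000 = 0.8879
Terminal stock prices: S_uu = 99.19, S_ud = 64.69, S_dd = 42.19
Terminal payoffs (S − K): max(5.187, 0) = 5.187, max(-29.31, 0) = 0, max(-51.81, 0) = 0
Node u (S = 86.25): V_u = e^(−0.1)·[0.8879·5.1875 + 0.1121·0.0000] = 4.1678
Node d (S = 56.25): V_d = e^(−0.1)·[0.8879·0.0000 + 0.1121·0.0000] = 0.0000
Node 0 (S = 75): V_0 = e^(−0.1)·[0.8879·4.1678 + 0.1121·0.0000] = 3.3485

$3.35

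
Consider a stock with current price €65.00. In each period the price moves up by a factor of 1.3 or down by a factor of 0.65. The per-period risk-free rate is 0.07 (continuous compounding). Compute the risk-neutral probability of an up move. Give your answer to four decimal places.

Risk-neutral probability p = (e^0.07 − 0.65)/(1.3 − 0.65) = 0.4225/0.6500 = 0.6500

p = 0.6500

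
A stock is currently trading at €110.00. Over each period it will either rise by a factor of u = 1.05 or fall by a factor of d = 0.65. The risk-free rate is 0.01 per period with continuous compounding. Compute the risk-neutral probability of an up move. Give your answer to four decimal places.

Risk-neutral probability p = (e^0.01 − 0.65)/(1.05 − 0.65) = 0.3601/0.4000 = 0.9001

p = 0.9001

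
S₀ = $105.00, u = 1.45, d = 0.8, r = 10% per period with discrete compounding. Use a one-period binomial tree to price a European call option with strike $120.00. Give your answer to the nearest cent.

$13.53

Risk-neutral probability p = (1 + 0.1 − 0.8)/(1.45 − 0.8) = 0.3000/0.6500 = 0.4615
Terminal stock prices: S_u = 152.2, S_d = 84
Terminal payoffs (S − K): max(32.25, 0) = 32.25, max(-36, 0) = 0
Node 0 (S = 105): V_0 = 1/1.1·[0.4615·32.2500 + 0.5385·0.0000] = 13.5315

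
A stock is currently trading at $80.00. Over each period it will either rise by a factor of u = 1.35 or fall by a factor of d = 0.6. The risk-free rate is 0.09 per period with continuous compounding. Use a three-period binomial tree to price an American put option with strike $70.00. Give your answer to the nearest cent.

Risk-neutral probability p = (e^0.09 − 0.6)/(1.35 − 0.6) = 0.4942/0.7500 = 0.6589
Terminal stock prices: S_uuu = 196.8, S_uud = 87.48, S_udd = 38.88, S_ddd = 17.28
Terminal payoffs (K − S): max(-126.8, 0) = 0, max(-17.48, 0) = 0, max(31.12, 0) = 31.12, max(52.72, 0) = 52.72
Node uu (S = 145.8): continuation = e^(−0.09)·[0.6589·0.0000 + 0.3411·0.0000] = 0.0000; exercise value = 0.0000 ≤ continuation, so V_uu = 0.0000
Node ud (S = 64.8): continuation = e^(−0.09)·[0.6589·0.0000 + 0.3411·31.1200] = 9.7014; exercise value = 5.2000 ≤ continuation, so V_ud = 9.7014
Node dd (S = 28.8): continuation = e^(−0.09)·[0.6589·31.1200 + 0.3411·52.7200] = 35.1752; exercise value = 41.2000 > continuation, so V_dd = 41.2000 (exercise)
Node u (S = 108): continuation = e^(−0.09)·[0.6589·0.0000 + 0.3411·9.7014] = 3.0244; exercise value = 0.0000 ≤ continuation, so V_u = 3.0244
Node d (S = 48): continuation = e^(−0.09)·[0.6589·9.7014 + 0.3411·41.2000] = 18.6859; exercise value = 22.0000 > continuation, so V_d = 22.0000 (exercise)
Node 0 (S = 80): continuation = e^(−0.09)·[0.6589·3.0244 + 0.3411·22.0000] = 8.6796; exercise value = 0.0000 ≤ continuation, so V_0 = 8.6796

$8.68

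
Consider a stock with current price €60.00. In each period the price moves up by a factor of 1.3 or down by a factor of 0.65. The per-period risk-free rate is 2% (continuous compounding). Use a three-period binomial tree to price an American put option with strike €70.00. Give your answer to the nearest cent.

Risk-neutral probability p = (e^0.02 − 0.65)/(1.3 − 0.65) = 0.3702/0.6500 = 0.5695
Terminal stock prices: S_uuu = 131.8, S_uud = 65.91, S_udd = 32.96, S_ddd = 16.48
Terminal payoffs (K − S): max(-61.82, 0) = 0, max(4.09, 0) = 4.09, max(37.04, 0) = 37.04, max(53.52, 0) = 53.52
Node uu (S = 101.4): continuation = e^(−0.02)·[0.5695·0.0000 + 0.4305·4.0900] = 1.7257; exercise value = 0.0000 ≤ continuation, so V_uu = 1.7257
Node ud (S = 50.7): continuation = e^(−0.02)·[0.5695·4.0900 + 0.4305·37.0450] = 17.9139; exercise value = 19.3000 > continuation, so V_ud = 19.3000 (exercise)
Node dd (S = 25.35): continuation = e^(−0.02)·[0.5695·37.0450 + 0.4305·53.5225] = 43.2639; exercise value = 44.6500 > continuation, so V_dd = 44.6500 (exercise)
Node u (S = 78): continuation = e^(−0.02)·[0.5695·1.7257 + 0.4305·19.3000] = 9.1068; exercise value = 0.0000 ≤ continuation, so V_u = 9.1068
Node d (S = 39): continuation = e^(−0.02)·[0.5695·19.3000 + 0.4305·44.6500] = 29.6139; exercise value = 31.0000 > continuation, so V_d = 31.0000 (exercise)
Node 0 (S = 60): continuation = e^(−0.02)·[0.5695·9.1068 + 0.4305·31.0000] = 18.1640; exercise value = 10.0000 ≤ continuation, so V_0 = 18.1640

€18.16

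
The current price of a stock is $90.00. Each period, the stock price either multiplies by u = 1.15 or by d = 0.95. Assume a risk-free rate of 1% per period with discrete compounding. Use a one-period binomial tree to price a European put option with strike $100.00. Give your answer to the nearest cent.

$10.05

Risk-neutral probability p = (1 + 0.01 − 0.95)/(1.15 − 0.95) = 0.0600/0.2000 = 0.3000
Terminal stock prices: S_u = 103.5, S_d = 85.5
Terminal payoffs (K − S): max(-3.5, 0) = 0, max(14.5, 0) = 14.5
Node 0 (S = 90): V_0 = 1/1.01·[0.3000·0.0000 + 0.7000·14.5000] = 10.0495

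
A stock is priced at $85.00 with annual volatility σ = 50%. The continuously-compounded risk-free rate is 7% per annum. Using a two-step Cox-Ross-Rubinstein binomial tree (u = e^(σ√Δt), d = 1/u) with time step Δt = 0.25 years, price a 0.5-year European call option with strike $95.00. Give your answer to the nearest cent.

CRR parameters: u = e^(σ√Δt) = e^(0.5·√0.25) = 1.2840, d = 1/u = 0.7788
Per-period rate: rΔt = 0.07·0.25 = 0.0175, so R = e^0.0175 = 1.0177
Risk-neutral probability p = (e^0.0175 − 0.7788)/(1.2840 − 0.7788) = 0.2389/0.5052 = 0.4728
Terminal stock prices: S_uu = 140.1, S_ud = 85, S_dd = 51.56
Terminal payoffs (S − K): max(45.14, 0) = 45.14, max(-10, 0) = 0, max(-43.44, 0) = 0
Node u (S = 109.1): V_u = e^(−0.0175)·[0.4728·45.1413 + 0.5272·0.0000] = 20.9711
Node d (S = 66.2): V_d = e^(−0.0175)·[0.4728·0.0000 + 0.5272·0.0000] = 0.0000
Node 0 (S = 85): V_0 = e^(−0.0175)·[0.4728·20.9711 + 0.5272·0.0000] = 9.7424

$9.74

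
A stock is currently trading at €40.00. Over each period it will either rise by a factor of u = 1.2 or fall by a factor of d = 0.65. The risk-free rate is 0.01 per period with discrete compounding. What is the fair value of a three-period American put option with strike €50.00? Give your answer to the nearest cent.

€14.18

Risk-neutral probability p = (1 + 0.01 − 0.65)/(1.2 − 0.65) = 0.3600/0.5500 = 0.6545
Terminal stock prices: S_uuu = 69.12, S_uud = 37.44, S_udd = 20.28, S_ddd = 10.98
Terminal payoffs (K − S): max(-19.12, 0) = 0, max(12.56, 0) = 12.56, max(29.72, 0) = 29.72, max(39.02, 0) = 39.02
Node uu (S = 57.6): continuation = 1/1.01·[0.6545·0.0000 + 0.3455·12.5600] = 4.2959; exercise value = 0.0000 ≤ continuation, so V_uu = 4.2959
Node ud (S = 31.2): continuation = 1/1.01·[0.6545·12.5600 + 0.3455·29.7200] = 18.3050; exercise value = 18.8000 > continuation, so V_ud = 18.8000 (exercise)
Node dd (S = 16.9): continuation = 1/1.01·[0.6545·29.7200 + 0.3455·39.0150] = 32.6050; exercise value = 33.1000 > continuation, so V_dd = 33.1000 (exercise)
Node u (S = 48): continuation = 1/1.01·[0.6545·4.2959 + 0.3455·18.8000] = 9.2143; exercise value = 2.0000 ≤ continuation, so V_u = 9.2143
Node d (S = 26): continuation = 1/1.01·[0.6545·18.8000 + 0.3455·33.1000] = 23.5050; exercise value = 24.0000 > continuation, so V_d = 24.0000 (exercise)
Node 0 (S = 40): continuation = 1/1.01·[0.6545·9.2143 + 0.3455·24.0000] = 14.1803; exercise value = 10.0000 ≤ continuation, so V_0 = 14.1803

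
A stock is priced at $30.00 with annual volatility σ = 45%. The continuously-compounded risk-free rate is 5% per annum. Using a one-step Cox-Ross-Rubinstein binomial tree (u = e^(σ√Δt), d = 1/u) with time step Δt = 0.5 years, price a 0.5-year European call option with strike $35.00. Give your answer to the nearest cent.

CRR parameters: u = e^(σ√Δt) = e^(0.45·√0.5) = 1.3746, d = 1/u = 0.7275
Per-period rate: rΔt = 0.05·0.5 = 0.025, so R = e^0.025 = 1.0253
Risk-neutral probability p = (e^0.025 − 0.7275)/(1.3746 − 0.7275) = 0.2979/0.6472 = 0.4602
Terminal stock prices: S_u = 41.24, S_d = 21.82
Terminal payoffs (S − K): max(6.239, 0) = 6.239, max(-13.18, 0) = 0
Node 0 (S = 30): V_0 = e^(−0.025)·[0.4602·6.2395 + 0.5398·0.0000] = 2.8007

$2.80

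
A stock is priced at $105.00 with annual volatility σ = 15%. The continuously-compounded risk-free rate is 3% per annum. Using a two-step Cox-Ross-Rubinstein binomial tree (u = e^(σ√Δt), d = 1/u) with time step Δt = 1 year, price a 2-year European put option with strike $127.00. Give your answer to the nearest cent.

CRR parameters: u = e^(σ√Δt) = e^(0.15·√1) = 1.1618, d = 1/u = 0.8607
Per-period rate: rΔt = 0.03·1 = 0.03, so R = e^0.03 = 1.0305
Risk-neutral probability p = (e^0.03 − 0.8607)/(1.1618 − 0.8607) = 0.1697/0.3011 = 0.5637
Terminal stock prices: S_uu = 141.7, S_ud = 105, S_dd = 77.79
Terminal payoffs (K − S): max(-14.74, 0) = 0, max(22, 0) = 22, max(49.21, 0) = 49.21
Node u (S = 122): V_u = e^(−0.03)·[0.5637·0.0000 + 0.4363·22.0000] = 9.3148
Node d (S = 90.37): V_d = e^(−0.03)·[0.5637·22.0000 + 0.4363·49.2141] = 32.8722
Node 0 (S = 105): V_0 = e^(−0.03)·[0.5637·9.3148 + 0.4363·32.8722] = 19.0137

$19.01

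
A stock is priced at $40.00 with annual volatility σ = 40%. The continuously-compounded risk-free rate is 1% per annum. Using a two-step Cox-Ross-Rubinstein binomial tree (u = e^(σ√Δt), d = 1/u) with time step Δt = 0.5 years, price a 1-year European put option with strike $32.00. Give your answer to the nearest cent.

CRR parameters: u = e^(σ√Δt) = e^(0.4·√0.5) = 1.3269, d = 1/u = 0.7536
Per-period rate: rΔt = 0.01·0.5 = 0.005, so R = e^0.005 = 1.0050
Risk-neutral probability p = (e^0.005 − 0.7536)/(1.3269 − 0.7536) = 0.2514/0.5733 = 0.4385
Terminal stock prices: S_uu = 70.43, S_ud = 40, S_dd = 22.72
Terminal payoffs (K − S): max(-38.43, 0) = 0, max(-8, 0) = 0, max(9.281, 0) = 9.281
Node u (S = 53.08): V_u = e^(−0.005)·[0.4385·0.0000 + 0.5615·0.0000] = 0.0000
Node d (S = 30.15): V_d = e^(−0.005)·[0.4385·0.0000 + 0.5615·9.2812] = 5.1854
Node 0 (S = 40): V_0 = e^(−0.005)·[0.4385·0.0000 + 0.5615·5.1854] = 2.8971

$2.90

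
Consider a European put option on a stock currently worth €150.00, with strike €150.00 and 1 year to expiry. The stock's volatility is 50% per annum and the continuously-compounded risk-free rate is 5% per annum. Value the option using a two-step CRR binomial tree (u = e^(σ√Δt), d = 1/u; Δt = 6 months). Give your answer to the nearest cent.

€22.07

CRR parameters: u = e^(σ√Δt) = e^(0.5·√0.5) = 1.4241, d = 1/u = 0.7022
Per-period rate: rΔt = 0.05·0.5 = 0.025, so R = e^0.025 = 1.0253
Risk-neutral probability p = (e^0.025 − 0.7022)/(1.4241 − 0.7022) = 0.3231/0.7219 = 0.4476
Terminal stock prices: S_uu = 304.2, S_ud = 150, S_dd = 73.96
Terminal payoffs (K − S): max(-154.2, 0) = 0, max(0, 0) = 0, max(76.04, 0) = 76.04
Node u (S = 213.6): V_u = e^(−0.025)·[0.4476·0.0000 + 0.5524·0.0000] = 0.0000
Node d (S = 105.3): V_d = e^(−0.025)·[0.4476·0.0000 + 0.5524·76.0397] = 40.9682
Node 0 (S = 150): V_0 = e^(−0.025)·[0.4476·0.0000 + 0.5524·40.9682] = 22.0726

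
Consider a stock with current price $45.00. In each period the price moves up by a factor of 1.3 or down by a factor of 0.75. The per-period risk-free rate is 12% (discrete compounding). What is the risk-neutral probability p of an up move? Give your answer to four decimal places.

p = 0.6727

Risk-neutral probability p = (1 + 0.12 − 0.75)/(1.3 − 0.75) = 0.3700/0.5500 = 0.6727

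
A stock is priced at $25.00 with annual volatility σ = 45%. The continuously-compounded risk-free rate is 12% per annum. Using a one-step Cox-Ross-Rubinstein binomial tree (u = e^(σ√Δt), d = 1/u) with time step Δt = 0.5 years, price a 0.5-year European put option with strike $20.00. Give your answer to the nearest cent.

CRR parameters: u = e^(σ√Δt) = e^(0.45·√0.5) = 1.3746, d = 1/u = 0.7275
Per-period rate: rΔt = 0.12·0.5 = 0.06, so R = e^0.06 = 1.0618
Risk-neutral probability p = (e^0.06 − 0.7275)/(1.3746 − 0.7275) = 0.3344/0.6472 = 0.5167
Terminal stock prices: S_u = 34.37, S_d = 18.19
Terminal payoffs (K − S): max(-14.37, 0) = 0, max(1.814, 0) = 1.814
Node 0 (S = 25): V_0 = e^(−0.06)·[0.5167·0.0000 + 0.4833·1.8135] = 0.8255

$0.83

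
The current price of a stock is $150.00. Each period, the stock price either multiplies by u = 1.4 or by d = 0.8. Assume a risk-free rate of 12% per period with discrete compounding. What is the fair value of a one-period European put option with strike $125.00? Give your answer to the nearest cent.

Risk-neutral probability p = (1 + 0.12 − 0.8)/(1.4 − 0.8) = 0.3200/0.6000 = 0.5333
Terminal stock prices: S_u = 210, S_d = 120
Terminal payoffs (K − S): max(-85, 0) = 0, max(5, 0) = 5
Node 0 (S = 150): V_0 = 1/1.12·[0.5333·0.0000 + 0.4667·5.0000] = 2.0833

$2.08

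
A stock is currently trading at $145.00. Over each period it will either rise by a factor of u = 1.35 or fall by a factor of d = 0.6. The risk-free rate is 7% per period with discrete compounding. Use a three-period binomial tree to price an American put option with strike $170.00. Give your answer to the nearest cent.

$41.07

Risk-neutral probability p = (1 + 0.07 − 0.6)/(1.35 − 0.6) = 0.4700/0.7500 = 0.6267
Terminal stock prices: S_uuu = 356.8, S_uud = 158.6, S_udd = 70.47, S_ddd = 31.32
Terminal payoffs (K − S): max(-186.8, 0) = 0, max(11.44, 0) = 11.44, max(99.53, 0) = 99.53, max(138.7, 0) = 138.7
Node uu (S = 264.3): continuation = 1/1.07·[0.6267·0.0000 + 0.3733·11.4425] = 3.9924; exercise value = 0.0000 ≤ continuation, so V_uu = 3.9924
Node ud (S = 117.4): continuation = 1/1.07·[0.6267·11.4425 + 0.3733·99.5300] = 41.4285; exercise value = 52.5500 > continuation, so V_ud = 52.5500 (exercise)
Node dd (S = 52.2): continuation = 1/1.07·[0.6267·99.5300 + 0.3733·138.6800] = 106.6785; exercise value = 117.8000 > continuation, so V_dd = 117.8000 (exercise)
Node u (S = 195.8): continuation = 1/1.07·[0.6267·3.9924 + 0.3733·52.5500] = 20.6734; exercise value = 0.0000 ≤ continuation, so V_u = 20.6734
Node d (S = 87): continuation = 1/1.07·[0.6267·52.5500 + 0.3733·117.8000] = 71.8785; exercise value = 83.0000 > continuation, so V_d = 83.0000 (exercise)
Node 0 (S = 145): continuation = 1/1.07·[0.6267·20.6734 + 0.3733·83.0000] = 41.0673; exercise value = 25.0000 ≤ continuation, so V_0 = 41.0673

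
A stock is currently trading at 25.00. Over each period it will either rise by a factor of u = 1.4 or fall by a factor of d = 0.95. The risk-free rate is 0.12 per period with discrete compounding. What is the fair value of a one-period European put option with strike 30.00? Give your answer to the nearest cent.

Risk-neutral probability p = (1 + 0.12 − 0.95)/(1.4 − 0.95) = 0.1700/0.4500 = 0.3778
Terminal stock prices: S_u = 35, S_d = 23.75
Terminal payoffs (K − S): max(-5, 0) = 0, max(6.25, 0) = 6.25
Node 0 (S = 25): V_0 = 1/1.12·[0.3778·0.0000 + 0.6222·6.2500] = 3.4722

3.47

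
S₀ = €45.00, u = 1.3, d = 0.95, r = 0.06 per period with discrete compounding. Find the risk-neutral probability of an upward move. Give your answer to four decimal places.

Risk-neutral probability p = (1 + 0.06 − 0.95)/(1.3 − 0.95) = 0.1100/0.3500 = 0.3143

p = 0.3143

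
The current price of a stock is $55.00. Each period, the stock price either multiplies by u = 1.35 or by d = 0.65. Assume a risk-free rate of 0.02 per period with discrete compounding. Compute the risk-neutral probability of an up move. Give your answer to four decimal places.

p = 0.5286

Risk-neutral probability p = (1 + 0.02 − 0.65)/(1.35 − 0.65) = 0.3700/0.7000 = 0.5286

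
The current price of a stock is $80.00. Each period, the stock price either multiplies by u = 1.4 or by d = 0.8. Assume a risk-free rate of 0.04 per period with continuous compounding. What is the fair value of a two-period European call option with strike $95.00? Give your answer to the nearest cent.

Risk-neutral probability p = (e^0.04 − 0.8)/(1.4 − 0.8) = 0.2408/0.6000 = 0.4014
Terminal stock prices: S_uu = 156.8, S_ud = 89.6, S_dd = 51.2
Terminal payoffs (S − K): max(61.8, 0) = 61.8, max(-5.4, 0) = 0, max(-43.8, 0) = 0
Node u (S = 112): V_u = e^(−0.04)·[0.4014·61.8000 + 0.5986·0.0000] = 23.8310
Node d (S = 64): V_d = e^(−0.04)·[0.4014·0.0000 + 0.5986·0.0000] = 0.0000
Node 0 (S = 80): V_0 = e^(−0.04)·[0.4014·23.8310 + 0.5986·0.0000] = 9.1895

$9.19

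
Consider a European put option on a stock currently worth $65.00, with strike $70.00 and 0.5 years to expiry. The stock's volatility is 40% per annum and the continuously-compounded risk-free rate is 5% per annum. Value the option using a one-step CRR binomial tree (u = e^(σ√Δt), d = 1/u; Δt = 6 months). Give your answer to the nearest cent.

CRR parameters: u = e^(σ√Δt) = e^(0.4·√0.5) = 1.3269, d = 1/u = 0.7536
Per-period rate: rΔt = 0.05·0.5 = 0.025, so R = e^0.025 = 1.0253
Risk-neutral probability p = (e^0.025 − 0.7536)/(1.3269 − 0.7536) = 0.2717/0.5733 = 0.4739
Terminal stock prices: S_u = 86.25, S_d = 48.99
Terminal payoffs (K − S): max(-16.25, 0) = 0, max(21.01, 0) = 21.01
Node 0 (S = 65): V_0 = e^(−0.025)·[0.4739·0.0000 + 0.5261·21.0135] = 10.7819

$10.78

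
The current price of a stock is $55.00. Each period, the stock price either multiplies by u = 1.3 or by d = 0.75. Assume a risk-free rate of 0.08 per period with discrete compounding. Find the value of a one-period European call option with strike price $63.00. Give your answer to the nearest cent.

Risk-neutral probability p = (1 + 0.08 − 0.75)/(1.3 − 0.75) = 0.3300/0.5500 = 0.6000
Terminal stock prices: S_u = 71.5, S_d = 41.25
Terminal payoffs (S − K): max(8.5, 0) = 8.5, max(-21.75, 0) = 0
Node 0 (S = 55): V_0 = 1/1.08·[0.6000·8.5000 + 0.4000·0.0000] = 4.7222

$4.72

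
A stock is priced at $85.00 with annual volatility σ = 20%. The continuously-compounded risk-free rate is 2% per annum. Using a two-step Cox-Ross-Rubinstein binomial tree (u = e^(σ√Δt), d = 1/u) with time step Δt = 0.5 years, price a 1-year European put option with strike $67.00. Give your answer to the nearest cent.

CRR parameters: u = e^(σ√Δt) = e^(0.2·√0.5) = 1.1519, d = 1/u = 0.8681
Per-period rate: rΔt = 0.02·0.5 = 0.01, so R = e^0.01 = 1.0101
Risk-neutral probability p = (e^0.01 − 0.8681)/(1.1519 − 0.8681) = 0.1419/0.2838 = 0.5001
Terminal stock prices: S_uu = 112.8, S_ud = 85, S_dd = 64.06
Terminal payoffs (K − S): max(-45.79, 0) = 0, max(-18, 0) = 0, max(2.941, 0) = 2.941
Node u (S = 97.91): V_u = e^(−0.01)·[0.5001·0.0000 + 0.4999·0.0000] = 0.0000
Node d (S = 73.79): V_d = e^(−0.01)·[0.5001·0.0000 + 0.4999·2.9407] = 1.4554
Node 0 (S = 85): V_0 = e^(−0.01)·[0.5001·0.0000 + 0.4999·1.4554] = 0.7203

$0.72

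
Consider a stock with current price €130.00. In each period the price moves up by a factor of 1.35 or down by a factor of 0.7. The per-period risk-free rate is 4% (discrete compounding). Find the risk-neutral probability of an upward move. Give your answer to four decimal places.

p = 0.5231

Risk-neutral probability p = (1 + 0.04 − 0.7)/(1.35 − 0.7) = 0.3400/0.6500 = 0.5231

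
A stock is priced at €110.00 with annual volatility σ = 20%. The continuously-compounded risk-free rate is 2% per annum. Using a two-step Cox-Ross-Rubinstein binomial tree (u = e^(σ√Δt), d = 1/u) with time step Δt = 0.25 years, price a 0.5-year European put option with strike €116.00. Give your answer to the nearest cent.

CRR parameters: u = e^(σ√Δt) = e^(0.2·√0.25) = 1.1052, d = 1/u = 0.9048
Per-period rate: rΔt = 0.02·0.25 = 0.005, so R = e^0.005 = 1.0050
Risk-neutral probability p = (e^0.005 − 0.9048)/(1.1052 − 0.9048) = 0.1002/0.2003 = 0.5000
Terminal stock prices: S_uu = 134.4, S_ud = 110, S_dd = 90.06
Terminal payoffs (K − S): max(-18.35, 0) = 0, max(6, 0) = 6, max(25.94, 0) = 25.94
Node u (S = 121.6): V_u = e^(−0.005)·[0.5000·0.0000 + 0.5000·6.0000] = 2.9848
Node d (S = 99.53): V_d = e^(−0.005)·[0.5000·6.0000 + 0.5000·25.9396] = 15.8893
Node 0 (S = 110): V_0 = e^(−0.005)·[0.5000·2.9848 + 0.5000·15.8893] = 9.3895

€9.39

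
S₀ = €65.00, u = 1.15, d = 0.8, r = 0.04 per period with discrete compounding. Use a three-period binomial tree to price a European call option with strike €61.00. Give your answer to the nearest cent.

Risk-neutral probability p = (1 + 0.04 − 0.8)/(1.15 − 0.8) = 0.2400/0.3500 = 0.6857
Terminal stock prices: S_uuu = 98.86, S_uud = 68.77, S_udd = 47.84, S_ddd = 33.28
Terminal payoffs (S − K): max(37.86, 0) = 37.86, max(7.77, 0) = 7.77, max(-13.16, 0) = 0, max(-27.72, 0) = 0
Node uu (S = 85.96): V_uu = 1/1.04·[0.6857·37.8569 + 0.3143·7.7700] = 27.3087
Node ud (S = 59.8): V_ud = 1/1.04·[0.6857·7.7700 + 0.3143·0.0000] = 5.1231
Node dd (S = 41.6): V_dd = 1/1.04·[0.6857·0.0000 + 0.3143·0.0000] = 0.0000
Node u (S = 74.75): V_u = 1/1.04·[0.6857·27.3087 + 0.3143·5.1231] = 19.5539
Node d (S = 52): V_d = 1/1.04·[0.6857·5.1231 + 0.3143·0.0000] = 3.3779
Node 0 (S = 65): V_0 = 1/1.04·[0.6857·19.5539 + 0.3143·3.3779] = 13.9135

€13.91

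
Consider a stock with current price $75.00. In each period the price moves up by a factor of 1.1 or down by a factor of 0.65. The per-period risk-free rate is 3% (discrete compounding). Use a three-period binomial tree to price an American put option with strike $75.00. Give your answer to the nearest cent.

Risk-neutral probability p = (1 + 0.03 − 0.65)/(1.1 − 0.65) = 0.3800/0.4500 = 0.8444
Terminal stock prices: S_uuu = 99.83, S_uud = 58.99, S_udd = 34.86, S_ddd = 20.6
Terminal payoffs (K − S): max(-24.83, 0) = 0, max(16.01, 0) = 16.01, max(40.14, 0) = 40.14, max(54.4, 0) = 54.4
Node uu (S = 90.75): continuation = 1/1.03·[0.8444·0.0000 + 0.1556·16.0125] = 2.4183; exercise value = 0.0000 ≤ continuation, so V_uu = 2.4183
Node ud (S = 53.62): continuation = 1/1.03·[0.8444·16.0125 + 0.1556·40.1437] = 19.1905; exercise value = 21.3750 > continuation, so V_ud = 21.3750 (exercise)
Node dd (S = 31.69): continuation = 1/1.03·[0.8444·40.1437 + 0.1556·54.4031] = 41.1280; exercise value = 43.3125 > continuation, so V_dd = 43.3125 (exercise)
Node u (S = 82.5): continuation = 1/1.03·[0.8444·2.4183 + 0.1556·21.3750] = 5.2108; exercise value = 0.0000 ≤ continuation, so V_u = 5.2108
Node d (S = 48.75): continuation = 1/1.03·[0.8444·21.3750 + 0.1556·43.3125] = 24.0655; exercise value = 26.2500 > continuation, so V_d = 26.2500 (exercise)
Node 0 (S = 75): continuation = 1/1.03·[0.8444·5.2108 + 0.1556·26.2500] = 8.2365; exercise value = 0.0000 ≤ continuation, so V_0 = 8.2365

$8.24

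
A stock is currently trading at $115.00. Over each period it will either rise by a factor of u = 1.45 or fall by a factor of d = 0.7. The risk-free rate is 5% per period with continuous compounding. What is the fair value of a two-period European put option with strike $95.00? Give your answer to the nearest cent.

Risk-neutral probability p = (e^0.05 − 0.7)/(1.45 − 0.7) = 0.3513/0.7500 = 0.4684
Terminal stock prices: S_uu = 241.8, S_ud = 116.7, S_dd = 56.35
Terminal payoffs (K − S): max(-146.8, 0) = 0, max(-21.72, 0) = 0, max(38.65, 0) = 38.65
Node u (S = 166.8): V_u = e^(−0.05)·[0.4684·0.0000 + 0.5316·0.0000] = 0.0000
Node d (S = 80.5): V_d = e^(−0.05)·[0.4684·0.0000 + 0.5316·38.6500] = 19.5457
Node 0 (S = 115): V_0 = e^(−0.05)·[0.4684·0.0000 + 0.5316·19.5457] = 9.8845

$9.88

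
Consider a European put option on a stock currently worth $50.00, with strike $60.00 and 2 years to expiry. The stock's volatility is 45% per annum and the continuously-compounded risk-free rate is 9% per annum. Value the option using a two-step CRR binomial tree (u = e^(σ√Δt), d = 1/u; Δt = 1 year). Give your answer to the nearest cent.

$12.78

CRR parameters: u = e^(σ√Δt) = e^(0.45·√1) = 1.5683, d = 1/u = 0.6376
Per-period rate: rΔt = 0.09·1 = 0.09, so R = e^0.09 = 1.0942
Risk-neutral probability p = (e^0.09 − 0.6376)/(1.5683 − 0.6376) = 0.4565/0.9307 = 0.4905
Terminal stock prices: S_uu = 123, S_ud = 50, S_dd = 20.33
Terminal payoffs (K − S): max(-62.98, 0) = 0, max(10, 0) = 10, max(39.67, 0) = 39.67
Node u (S = 78.42): V_u = e^(−0.09)·[0.4905·0.0000 + 0.5095·10.0000] = 4.6560
Node d (S = 31.88): V_d = e^(−0.09)·[0.4905·10.0000 + 0.5095·39.6715] = 22.9545
Node 0 (S = 50): V_0 = e^(−0.09)·[0.4905·4.6560 + 0.5095·22.9545] = 12.7751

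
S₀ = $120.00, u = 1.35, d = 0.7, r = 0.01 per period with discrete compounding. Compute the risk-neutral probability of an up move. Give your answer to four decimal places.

p = 0.4769

Risk-neutral probability p = (1 + 0.01 − 0.7)/(1.35 − 0.7) = 0.3100/0.6500 = 0.4769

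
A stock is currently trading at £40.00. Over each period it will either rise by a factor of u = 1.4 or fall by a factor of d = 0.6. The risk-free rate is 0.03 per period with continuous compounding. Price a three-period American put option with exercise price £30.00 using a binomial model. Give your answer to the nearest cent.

Risk-neutral probability p = (e^0.03 − 0.6)/(1.4 − 0.6) = 0.4305/0.8000 = 0.5381
Terminal stock prices: S_uuu = 109.8, S_uud = 47.04, S_udd = 20.16, S_ddd = 8.64
Terminal payoffs (K − S): max(-79.76, 0) = 0, max(-17.04, 0) = 0, max(9.84, 0) = 9.84, max(21.36, 0) = 21.36
Node uu (S = 78.4): continuation = e^(−0.03)·[0.5381·0.0000 + 0.4619·0.0000] = 0.0000; exercise value = 0.0000 ≤ continuation, so V_uu = 0.0000
Node ud (S = 33.6): continuation = e^(−0.03)·[0.5381·0.0000 + 0.4619·9.8400] = 4.4111; exercise value = 0.0000 ≤ continuation, so V_ud = 4.4111
Node dd (S = 14.4): continuation = e^(−0.03)·[0.5381·9.8400 + 0.4619·21.3600] = 14.7134; exercise value = 15.6000 > continuation, so V_dd = 15.6000 (exercise)
Node u (S = 56): continuation = e^(−0.03)·[0.5381·0.0000 + 0.4619·4.4111] = 1.9774; exercise value = 0.0000 ≤ continuation, so V_u = 1.9774
Node d (S = 24): continuation = e^(−0.03)·[0.5381·4.4111 + 0.4619·15.6000] = 9.2965; exercise value = 6.0000 ≤ continuation, so V_d = 9.2965
Node 0 (S = 40): continuation = e^(−0.03)·[0.5381·1.9774 + 0.4619·9.2965] = 5.1999; exercise value = 0.0000 ≤ continuation, so V_0 = 5.1999

£5.20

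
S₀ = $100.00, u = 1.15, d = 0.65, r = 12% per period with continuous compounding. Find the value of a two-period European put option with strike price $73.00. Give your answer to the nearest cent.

$0.05

Risk-neutral probability p = (e^0.12 − 0.65)/(1.15 − 0.65) = 0.4775/0.5000 = 0.9550
Terminal stock prices: S_uu = 132.2, S_ud = 74.75, S_dd = 42.25
Terminal payoffs (K − S): max(-59.25, 0) = 0, max(-1.75, 0) = 0, max(30.75, 0) = 30.75
Node u (S = 115): V_u = e^(−0.12)·[0.9550·0.0000 + 0.0450·0.0000] = 0.0000
Node d (S = 65): V_d = e^(−0.12)·[0.9550·0.0000 + 0.0450·30.7500] = 1.2274
Node 0 (S = 100): V_0 = e^(−0.12)·[0.9550·0.0000 + 0.0450·1.2274] = 0.0490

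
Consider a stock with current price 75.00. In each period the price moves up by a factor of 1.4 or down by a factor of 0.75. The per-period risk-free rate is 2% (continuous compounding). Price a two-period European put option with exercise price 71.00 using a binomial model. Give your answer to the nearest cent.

9.45

Risk-neutral probability p = (e^0.02 − 0.75)/(1.4 − 0.75) = 0.2702/0.6500 = 0.4157
Terminal stock prices: S_uu = 147, S_ud = 78.75, S_dd = 42.19
Terminal payoffs (K − S): max(-76, 0) = 0, max(-7.75, 0) = 0, max(28.81, 0) = 28.81
Node u (S = 105): V_u = e^(−0.02)·[0.4157·0.0000 + 0.5843·0.0000] = 0.0000
Node d (S = 56.25): V_d = e^(−0.02)·[0.4157·0.0000 + 0.5843·28.8125] = 16.5019
Node 0 (S = 75): V_0 = e^(−0.02)·[0.4157·0.0000 + 0.5843·16.5019] = 9.4513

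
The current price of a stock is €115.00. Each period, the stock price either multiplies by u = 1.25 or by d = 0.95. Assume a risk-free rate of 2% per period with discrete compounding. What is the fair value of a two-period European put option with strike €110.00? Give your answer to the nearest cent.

Risk-neutral probability p = (1 + 0.02 − 0.95)/(1.25 − 0.95) = 0.0700/0.3000 = 0.2333
Terminal stock prices: S_uu = 179.7, S_ud = 136.6, S_dd = 103.8
Terminal payoffs (K − S): max(-69.69, 0) = 0, max(-26.56, 0) = 0, max(6.213, 0) = 6.213
Node u (S = 143.8): V_u = 1/1.02·[0.2333·0.0000 + 0.7667·0.0000] = 0.0000
Node d (S = 109.2): V_d = 1/1.02·[0.2333·0.0000 + 0.7667·6.2125] = 4.6695
Node 0 (S = 115): V_0 = 1/1.02·[0.2333·0.0000 + 0.7667·4.6695] = 3.5098

€3.51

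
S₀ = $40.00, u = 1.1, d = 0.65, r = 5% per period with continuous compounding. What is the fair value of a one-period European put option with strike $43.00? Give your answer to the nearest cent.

Risk-neutral probability p = (e^0.05 − 0.65)/(1.1 − 0.65) = 0.4013/0.4500 = 0.8917
Terminal stock prices: S_u = 44, S_d = 26
Terminal payoffs (K − S): max(-1, 0) = 0, max(17, 0) = 17
Node 0 (S = 40): V_0 = e^(−0.05)·[0.8917·0.0000 + 0.1083·17.0000] = 1.7511

$1.75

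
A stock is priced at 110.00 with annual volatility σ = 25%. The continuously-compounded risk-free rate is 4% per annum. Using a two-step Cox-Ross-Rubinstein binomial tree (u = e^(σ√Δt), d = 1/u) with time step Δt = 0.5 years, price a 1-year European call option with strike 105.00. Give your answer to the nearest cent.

15.45

CRR parameters: u = e^(σ√Δt) = e^(0.25·√0.5) = 1.1934, d = 1/u = 0.8380
Per-period rate: rΔt = 0.04·0.5 = 0.02, so R = e^0.02 = 1.0202
Risk-neutral probability p = (e^0.02 − 0.8380)/(1.1934 − 0.8380) = 0.1822/0.3554 = 0.5128
Terminal stock prices: S_uu = 156.7, S_ud = 110, S_dd = 77.24
Terminal payoffs (S − K): max(51.65, 0) = 51.65, max(5, 0) = 5, max(-27.76, 0) = 0
Node u (S = 131.3): V_u = e^(−0.02)·[0.5128·51.6531 + 0.4872·5.0000] = 28.3492
Node d (S = 92.18): V_d = e^(−0.02)·[0.5128·5.0000 + 0.4872·0.0000] = 2.5130
Node 0 (S = 110): V_0 = e^(−0.02)·[0.5128·28.3492 + 0.4872·2.5130] = 15.4488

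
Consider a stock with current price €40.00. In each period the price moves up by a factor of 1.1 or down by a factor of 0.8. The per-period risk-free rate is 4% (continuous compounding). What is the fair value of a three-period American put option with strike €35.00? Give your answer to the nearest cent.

Risk-neutral probability p = (e^0.04 − 0.8)/(1.1 − 0.8) = 0.2408/0.3000 = 0.8027
Terminal stock prices: S_uuu = 53.24, S_uud = 38.72, S_udd = 28.16, S_ddd = 20.48
Terminal payoffs (K − S): max(-18.24, 0) = 0, max(-3.72, 0) = 0, max(6.84, 0) = 6.84, max(14.52, 0) = 14.52
Node uu (S = 48.4): continuation = e^(−0.04)·[0.8027·0.0000 + 0.1973·0.0000] = 0.0000; exercise value = 0.0000 ≤ continuation, so V_uu = 0.0000
Node ud (S = 35.2): continuation = e^(−0.04)·[0.8027·0.0000 + 0.1973·6.8400] = 1.2966; exercise value = 0.0000 ≤ continuation, so V_ud = 1.2966
Node dd (S = 25.6): continuation = e^(−0.04)·[0.8027·6.8400 + 0.1973·14.5200] = 8.0276; exercise value = 9.4000 > continuation, so V_dd = 9.4000 (exercise)
Node u (S = 44): continuation = e^(−0.04)·[0.8027·0.0000 + 0.1973·1.2966] = 0.2458; exercise value = 0.0000 ≤ continuation, so V_u = 0.2458
Node d (S = 32): continuation = e^(−0.04)·[0.8027·1.2966 + 0.1973·9.4000] = 2.7818; exercise value = 3.0000 > continuation, so V_d = 3.0000 (exercise)
Node 0 (S = 40): continuation = e^(−0.04)·[0.8027·0.2458 + 0.1973·3.0000] = 0.7582; exercise value = 0.0000 ≤ continuation, so V_0 = 0.7582

€0.76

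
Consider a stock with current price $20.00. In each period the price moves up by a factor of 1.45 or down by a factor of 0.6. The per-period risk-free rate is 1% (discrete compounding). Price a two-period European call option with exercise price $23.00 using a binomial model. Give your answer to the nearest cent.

$4.34

Risk-neutral probability p = (1 + 0.01 − 0.6)/(1.45 − 0.6) = 0.4100/0.8500 = 0.4824
Terminal stock prices: S_uu = 42.05, S_ud = 17.4, S_dd = 7.2
Terminal payoffs (S − K): max(19.05, 0) = 19.05, max(-5.6, 0) = 0, max(-15.8, 0) = 0
Node u (S = 29): V_u = 1/1.01·[0.4824·19.0500 + 0.5176·0.0000] = 9.0978
Node d (S = 12): V_d = 1/1.01·[0.4824·0.0000 + 0.5176·0.0000] = 0.0000
Node 0 (S = 20): V_0 = 1/1.01·[0.4824·9.0978 + 0.5176·0.0000] = 4.3449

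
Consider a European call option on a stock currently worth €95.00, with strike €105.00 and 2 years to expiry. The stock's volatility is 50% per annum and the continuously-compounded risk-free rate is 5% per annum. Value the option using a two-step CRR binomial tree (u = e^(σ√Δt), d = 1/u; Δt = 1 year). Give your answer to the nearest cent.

€25.25

CRR parameters: u = e^(σ√Δt) = e^(0.5·√1) = 1.6487, d = 1/u = 0.6065
Per-period rate: rΔt = 0.05·1 = 0.05, so R = e^0.05 = 1.0513
Risk-neutral probability p = (e^0.05 − 0.6065)/(1.6487 − 0.6065) = 0.4447/1.0422 = 0.4267
Terminal stock prices: S_uu = 258.2, S_ud = 95, S_dd = 34.95
Terminal payoffs (S − K): max(153.2, 0) = 153.2, max(-10, 0) = 0, max(-70.05, 0) = 0
Node u (S = 156.6): V_u = e^(−0.05)·[0.4267·153.2368 + 0.5733·0.0000] = 62.2025
Node d (S = 57.62): V_d = e^(−0.05)·[0.4267·0.0000 + 0.5733·0.0000] = 0.0000
Node 0 (S = 95): V_0 = e^(−0.05)·[0.4267·62.2025 + 0.5733·0.0000] = 25.2495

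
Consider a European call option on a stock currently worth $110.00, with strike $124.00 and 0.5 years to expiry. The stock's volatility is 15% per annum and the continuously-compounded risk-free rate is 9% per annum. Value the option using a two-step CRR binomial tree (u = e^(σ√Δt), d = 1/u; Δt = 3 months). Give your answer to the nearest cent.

$1.46

CRR parameters: u = e^(σ√Δt) = e^(0.15·√0.25) = 1.0779, d = 1/u = 0.9277
Per-period rate: rΔt = 0.09·0.25 = 0.0225, so R = e^0.0225 = 1.0228
Risk-neutral probability p = (e^0.0225 − 0.9277)/(1.0779 − 0.9277) = 0.0950/0.1501 = 0.6328
Terminal stock prices: S_uu = 127.8, S_ud = 110, S_dd = 94.68
Terminal payoffs (S − K): max(3.802, 0) = 3.802, max(-14, 0) = 0, max(-29.32, 0) = 0
Node u (S = 118.6): V_u = e^(−0.0225)·[0.6328·3.8018 + 0.3672·0.0000] = 2.3523
Node d (S = 102.1): V_d = e^(−0.0225)·[0.6328·0.0000 + 0.3672·0.0000] = 0.0000
Node 0 (S = 110): V_0 = e^(−0.0225)·[0.6328·2.3523 + 0.3672·0.0000] = 1.4555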